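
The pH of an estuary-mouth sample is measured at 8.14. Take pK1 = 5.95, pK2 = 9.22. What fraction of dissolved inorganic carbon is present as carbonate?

α₂ = 0.0763

α₂ = 1 / (1 + [H⁺]/K2 + [H⁺]²/(K1K2)) = 1 / (1 + 10^+1.08 + 10^-1.11)
   = 1 / (1 + 12.023 + 0.077625) = 1/13.100 = 0.07633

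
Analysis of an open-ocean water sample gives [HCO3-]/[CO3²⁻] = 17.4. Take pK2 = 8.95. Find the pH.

pH = 7.71

From K2 = [H⁺][CO3²⁻]/[HCO3-]:  pH = pK2 − log₁₀([HCO3-]/[CO3²⁻])
log₁₀(17.4) = +1.241
pH = 8.95 − (+1.241) = 7.71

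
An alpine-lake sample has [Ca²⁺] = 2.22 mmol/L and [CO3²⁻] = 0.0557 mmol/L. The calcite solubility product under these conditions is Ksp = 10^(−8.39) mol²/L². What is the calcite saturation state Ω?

Ω = 30.4

Ksp = 10^(−8.39) = 4.074×10^-9
Ω = [Ca²⁺][CO3²⁻]/Ksp = (2.22×10^-3)(0.0557×10^-3) / 4.074×10^-9 = 30.4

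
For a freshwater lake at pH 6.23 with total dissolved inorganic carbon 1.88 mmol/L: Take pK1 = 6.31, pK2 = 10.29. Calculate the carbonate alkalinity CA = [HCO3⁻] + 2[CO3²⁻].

CA = [HCO3⁻] + 2[CO3²⁻] = (α₁ + 2α₂)·DIC
At pH 6.23: [H⁺]/K1 = 10^0.08 = 1.2023, K2/[H⁺] = 10^-4.06 = 8.7096×10^-5
α₁ = 1/(1 + 1.2023 + 8.7096×10^-5) = 1/2.2024 = 0.4541; α₂ = α₁·K2/[H⁺] = 3.955×10^-5
α₁ + 2α₂ = 0.4541
CA = 0.4541 × 1.88 = 0.854 mmol/L

CA = 0.854 mmol/L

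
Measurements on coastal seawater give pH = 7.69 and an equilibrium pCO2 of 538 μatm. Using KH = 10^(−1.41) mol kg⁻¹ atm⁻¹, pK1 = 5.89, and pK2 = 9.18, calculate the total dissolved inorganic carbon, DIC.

[CO2*] = KH · pCO2 = 10^(−1.41) × 538×10^-6 = 2.093×10^-5 mol/kg
α₀ = 1/(1 + K1/[H⁺] + K1K2/[H⁺]²) = 1/(1 + 10^+1.80 + 10^+0.31) = 0.01512
DIC = [CO2*]/α₀ = 2.093×10^-5 / 0.01512 = 1.38 mmol/kg

DIC = 1.38 mmol/kg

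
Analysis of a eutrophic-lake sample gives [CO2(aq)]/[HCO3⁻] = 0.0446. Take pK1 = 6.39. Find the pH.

pH = 7.74

From K1 = [H⁺][HCO3⁻]/[CO2(aq)]:  pH = pK1 − log₁₀([CO2(aq)]/[HCO3⁻])
log₁₀(0.0446) = -1.351
pH = 6.39 − (-1.351) = 7.74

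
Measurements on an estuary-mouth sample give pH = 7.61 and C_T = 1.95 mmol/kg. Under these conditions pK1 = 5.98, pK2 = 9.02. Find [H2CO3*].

[CO2*] = 0.0430 mmol/kg

α₀ = 1 / (1 + K1/[H⁺] + K1K2/[H⁺]²) = 1 / (1 + 10^+1.63 + 10^+0.22)
   = 1 / (1 + 42.658 + 1.6596) = 1/45.318 = 0.02207
[CO2*] = α₀ × DIC = 0.02207 × 1.95 = 0.0430 mmol/kg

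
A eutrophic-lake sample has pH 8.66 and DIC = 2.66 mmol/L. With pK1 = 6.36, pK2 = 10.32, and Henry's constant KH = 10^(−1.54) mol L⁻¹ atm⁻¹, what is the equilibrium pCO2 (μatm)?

pCO2 = 450 μatm

α₀ = 1 / (1 + K1/[H⁺] + K1K2/[H⁺]²) = 1 / (1 + 10^+2.30 + 10^+0.64)
   = 1 / (1 + 199.53 + 4.3652) = 1/204.89 = 0.004881
[CO2*] = α₀ × DIC = 0.004881 × 2.66 = 0.01298 mmol/L = 12.98 μmol/L
pCO2 = [CO2*]/KH = 1.298×10^-5 / 2.884×10^-2 = 450 μatm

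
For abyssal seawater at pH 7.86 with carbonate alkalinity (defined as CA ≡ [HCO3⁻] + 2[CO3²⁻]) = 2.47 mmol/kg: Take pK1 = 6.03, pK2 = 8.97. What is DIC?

DIC = 2.34 mmol/kg

CA = [HCO3⁻] + 2[CO3²⁻] = (α₁ + 2α₂)·DIC
At pH 7.86: [H⁺]/K1 = 10^-1.83 = 0.014791, K2/[H⁺] = 10^-1.11 = 0.077625
α₁ = 1/(1 + 0.014791 + 0.077625) = 1/1.0924 = 0.9154; α₂ = α₁·K2/[H⁺] = 0.07106
α₁ + 2α₂ = 1.0575
DIC = CA / (α₁ + 2α₂) = 2.47 / 1.0575 = 2.34 mmol/kg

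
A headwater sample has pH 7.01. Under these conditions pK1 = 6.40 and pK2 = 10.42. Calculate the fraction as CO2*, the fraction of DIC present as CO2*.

α₀ = 0.197

α₀ = 1 / (1 + K1/[H⁺] + K1K2/[H⁺]²) = 1 / (1 + 10^+0.61 + 10^-2.80)
   = 1 / (1 + 4.0738 + 0.0015849) = 1/5.0754 = 0.1970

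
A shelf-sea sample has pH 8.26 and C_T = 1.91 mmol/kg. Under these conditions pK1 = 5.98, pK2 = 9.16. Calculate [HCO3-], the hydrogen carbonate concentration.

α₁ = 1 / (1 + [H⁺]/K1 + K2/[H⁺]) = 1 / (1 + 10^-2.28 + 10^-0.90)
   = 1 / (1 + 0.0052481 + 0.12589) = 1/1.1311 = 0.8841
[HCO3⁻] = α₁ × DIC = 0.8841 × 1.91 = 1.69 mmol/kg

[HCO3⁻] = 1.69 mmol/kg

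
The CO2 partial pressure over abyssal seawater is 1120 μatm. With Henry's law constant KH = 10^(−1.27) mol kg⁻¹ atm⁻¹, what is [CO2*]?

[CO2*] = 60.1 μmol/kg

KH = 10^(−1.27) = 5.370×10^-2 mol kg⁻¹ atm⁻¹
[CO2*] = KH · pCO2 = 5.370×10^-2 × 1120×10^-6 atm = 6.01×10^-5 mol/kg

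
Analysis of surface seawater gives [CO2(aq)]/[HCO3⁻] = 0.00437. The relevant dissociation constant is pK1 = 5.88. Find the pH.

From K1 = [H⁺][HCO3⁻]/[CO2(aq)]:  pH = pK1 − log₁₀([CO2(aq)]/[HCO3⁻])
log₁₀(0.00437) = -2.360
pH = 5.88 − (-2.360) = 8.24

pH = 8.24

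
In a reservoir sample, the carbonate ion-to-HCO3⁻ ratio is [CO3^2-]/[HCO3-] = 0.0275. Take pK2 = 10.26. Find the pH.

From K2 = [H⁺][CO3^2-]/[HCO3-]:  pH = pK2 + log₁₀([CO3^2-]/[HCO3-])
log₁₀(0.0275) = -1.561
pH = 10.26 + (-1.561) = 8.70

pH = 8.70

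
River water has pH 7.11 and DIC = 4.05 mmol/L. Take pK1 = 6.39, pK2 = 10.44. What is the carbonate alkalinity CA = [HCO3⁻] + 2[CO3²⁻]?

CA = [HCO3⁻] + 2[CO3²⁻] = (α₁ + 2α₂)·DIC
At pH 7.11: [H⁺]/K1 = 10^-0.72 = 0.19055, K2/[H⁺] = 10^-3.33 = 0.00046774
α₁ = 1/(1 + 0.19055 + 0.00046774) = 1/1.1910 = 0.8396; α₂ = α₁·K2/[H⁺] = 0.0003927
α₁ + 2α₂ = 0.8404
CA = 0.8404 × 4.05 = 3.40 mmol/L

CA = 3.40 mmol/L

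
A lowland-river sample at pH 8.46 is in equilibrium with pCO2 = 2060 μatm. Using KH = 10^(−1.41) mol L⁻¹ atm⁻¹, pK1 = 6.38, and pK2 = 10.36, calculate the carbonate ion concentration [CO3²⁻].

[CO3²⁻] = 0.121 mmol/L

[CO2*] = KH · pCO2 = 10^(−1.41) × 2060×10^-6 = 8.014×10^-5 mol/L
α₀ = 1/(1 + K1/[H⁺] + K1K2/[H⁺]²) = 1/(1 + 10^+2.08 + 10^+0.18) = 0.008147
DIC = [CO2*]/α₀ = 8.014×10^-5 / 0.008147 = 9.837 mmol/L
[CO3²⁻] = α₂·DIC; α₂ = 0.01233, so [CO3²⁻] = 0.01233 × 9.837 = 0.121 mmol/L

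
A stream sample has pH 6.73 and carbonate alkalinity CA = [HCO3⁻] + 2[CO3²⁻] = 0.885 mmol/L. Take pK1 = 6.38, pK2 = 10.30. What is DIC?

CA = [HCO3⁻] + 2[CO3²⁻] = (α₁ + 2α₂)·DIC
At pH 6.73: [H⁺]/K1 = 10^-0.35 = 0.44668, K2/[H⁺] = 10^-3.57 = 0.00026915
α₁ = 1/(1 + 0.44668 + 0.00026915) = 1/1.4470 = 0.6911; α₂ = α₁·K2/[H⁺] = 0.0001860
α₁ + 2α₂ = 0.6915
DIC = CA / (α₁ + 2α₂) = 0.885 / 0.6915 = 1.28 mmol/L

DIC = 1.28 mmol/L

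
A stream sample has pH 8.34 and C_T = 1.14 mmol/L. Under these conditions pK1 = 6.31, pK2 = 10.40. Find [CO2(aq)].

α₀ = 1 / (1 + K1/[H⁺] + K1K2/[H⁺]²) = 1 / (1 + 10^+2.03 + 10^-0.03)
   = 1 / (1 + 107.15 + 0.93325) = 1/109.09 = 0.009167
[CO2*] = α₀ × DIC = 0.009167 × 1.14 = 0.0105 mmol/L = 10.5 μmol/L

[CO2*] = 10.5 μmol/L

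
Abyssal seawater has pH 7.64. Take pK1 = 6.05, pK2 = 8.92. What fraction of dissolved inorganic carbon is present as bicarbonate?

α₁ = 1 / (1 + [H⁺]/K1 + K2/[H⁺]) = 1 / (1 + 10^-1.59 + 10^-1.28)
   = 1 / (1 + 0.025704 + 0.052481) = 1/1.0782 = 0.9275

α₁ = 0.927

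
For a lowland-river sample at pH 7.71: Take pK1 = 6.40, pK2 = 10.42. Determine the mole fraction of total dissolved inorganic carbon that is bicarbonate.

α₁ = 1 / (1 + [H⁺]/K1 + K2/[H⁺]) = 1 / (1 + 10^-1.31 + 10^-2.71)
   = 1 / (1 + 0.048978 + 0.0019498) = 1/1.0509 = 0.9515

α₁ = 0.952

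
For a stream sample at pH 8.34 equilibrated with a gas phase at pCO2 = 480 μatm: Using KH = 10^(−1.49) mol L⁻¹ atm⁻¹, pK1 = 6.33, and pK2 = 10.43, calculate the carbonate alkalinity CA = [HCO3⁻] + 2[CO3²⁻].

CA = 1.62 mmol/L

[CO2*] = KH · pCO2 = 10^(−1.49) × 480×10^-6 = 1.553×10^-5 mol/L
α₀ = 1/(1 + K1/[H⁺] + K1K2/[H⁺]²) = 1/(1 + 10^+2.01 + 10^-0.08) = 0.009601
DIC = [CO2*]/α₀ = 1.553×10^-5 / 0.009601 = 1.618 mmol/L
CA = (α₁ + 2α₂)·DIC = (0.9824 + 2×0.007985) × 1.618 = 1.62 mmol/L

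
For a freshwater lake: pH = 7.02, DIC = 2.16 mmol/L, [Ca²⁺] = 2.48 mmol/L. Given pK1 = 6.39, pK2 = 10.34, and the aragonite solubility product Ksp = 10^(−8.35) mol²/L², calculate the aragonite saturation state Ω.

Ω = 0.465

α₂ = 1 / (1 + [H⁺]/K2 + [H⁺]²/(K1K2)) = 1 / (1 + 10^+3.32 + 10^+2.69)
   = 1 / (1 + 2089.3 + 489.78) = 1/2580.1 = 0.0003876
[CO3²⁻] = α₂ × DIC = 0.0003876 × 2.16 = 0.0008372 mmol/L = 0.8372 μmol/L
Ksp = 10^(−8.35) = 4.467×10^-9
Ω = [Ca²⁺][CO3²⁻]/Ksp = (2.48×10^-3)(8.372×10^-7) / 4.467×10^-9 = 0.465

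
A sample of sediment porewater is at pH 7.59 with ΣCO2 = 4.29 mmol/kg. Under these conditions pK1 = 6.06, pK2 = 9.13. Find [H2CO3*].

α₀ = 1 / (1 + K1/[H⁺] + K1K2/[H⁺]²) = 1 / (1 + 10^+1.53 + 10^-0.01)
   = 1 / (1 + 33.884 + 0.97724) = 1/35.862 = 0.02788
[CO2*] = α₀ × DIC = 0.02788 × 4.29 = 0.120 mmol/kg

[CO2*] = 0.120 mmol/kg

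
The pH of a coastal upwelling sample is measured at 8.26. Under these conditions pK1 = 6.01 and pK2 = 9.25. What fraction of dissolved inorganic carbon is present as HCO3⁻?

α₁ = 1 / (1 + [H⁺]/K1 + K2/[H⁺]) = 1 / (1 + 10^-2.25 + 10^-0.99)
   = 1 / (1 + 0.0056234 + 0.10233) = 1/1.1080 = 0.9026

α₁ = 0.903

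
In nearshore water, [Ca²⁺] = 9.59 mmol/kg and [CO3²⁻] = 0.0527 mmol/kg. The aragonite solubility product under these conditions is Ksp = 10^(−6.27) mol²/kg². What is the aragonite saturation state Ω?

Ω = 0.941

Ksp = 10^(−6.27) = 5.370×10^-7
Ω = [Ca²⁺][CO3²⁻]/Ksp = (9.59×10^-3)(0.0527×10^-3) / 5.370×10^-7 = 0.941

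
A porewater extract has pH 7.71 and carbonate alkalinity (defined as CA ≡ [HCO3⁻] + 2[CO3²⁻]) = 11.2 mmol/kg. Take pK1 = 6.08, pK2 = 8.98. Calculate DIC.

CA = [HCO3⁻] + 2[CO3²⁻] = (α₁ + 2α₂)·DIC
At pH 7.71: [H⁺]/K1 = 10^-1.63 = 0.023442, K2/[H⁺] = 10^-1.27 = 0.053703
α₁ = 1/(1 + 0.023442 + 0.053703) = 1/1.0771 = 0.9284; α₂ = α₁·K2/[H⁺] = 0.04986
α₁ + 2α₂ = 1.0281
DIC = CA / (α₁ + 2α₂) = 11.2 / 1.0281 = 10.9 mmol/kg

DIC = 10.9 mmol/kg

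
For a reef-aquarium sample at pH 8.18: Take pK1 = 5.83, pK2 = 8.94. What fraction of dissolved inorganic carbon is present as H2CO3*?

α₀ = 0.00379

α₀ = 1 / (1 + K1/[H⁺] + K1K2/[H⁺]²) = 1 / (1 + 10^+2.35 + 10^+1.59)
   = 1 / (1 + 223.87 + 38.905) = 1/263.78 = 0.003791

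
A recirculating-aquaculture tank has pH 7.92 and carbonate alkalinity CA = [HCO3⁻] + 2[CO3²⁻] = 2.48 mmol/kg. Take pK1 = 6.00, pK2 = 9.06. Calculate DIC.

CA = [HCO3⁻] + 2[CO3²⁻] = (α₁ + 2α₂)·DIC
At pH 7.92: [H⁺]/K1 = 10^-1.92 = 0.012023, K2/[H⁺] = 10^-1.14 = 0.072444
α₁ = 1/(1 + 0.012023 + 0.072444) = 1/1.0845 = 0.9221; α₂ = α₁·K2/[H⁺] = 0.06680
α₁ + 2α₂ = 1.0557
DIC = CA / (α₁ + 2α₂) = 2.48 / 1.0557 = 2.35 mmol/kg

DIC = 2.35 mmol/kg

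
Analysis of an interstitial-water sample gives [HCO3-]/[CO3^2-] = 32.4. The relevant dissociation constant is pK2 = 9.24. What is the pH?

From K2 = [H⁺][CO3^2-]/[HCO3-]:  pH = pK2 − log₁₀([HCO3-]/[CO3^2-])
log₁₀(32.4) = +1.511
pH = 9.24 − (+1.511) = 7.73

pH = 7.73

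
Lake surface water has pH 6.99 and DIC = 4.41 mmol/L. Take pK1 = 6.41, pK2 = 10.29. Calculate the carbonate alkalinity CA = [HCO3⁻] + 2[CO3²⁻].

CA = [HCO3⁻] + 2[CO3²⁻] = (α₁ + 2α₂)·DIC
At pH 6.99: [H⁺]/K1 = 10^-0.58 = 0.26303, K2/[H⁺] = 10^-3.30 = 0.00050119
α₁ = 1/(1 + 0.26303 + 0.00050119) = 1/1.2635 = 0.7914; α₂ = α₁·K2/[H⁺] = 0.0003967
α₁ + 2α₂ = 0.7922
CA = 0.7922 × 4.41 = 3.49 mmol/L

CA = 3.49 mmol/L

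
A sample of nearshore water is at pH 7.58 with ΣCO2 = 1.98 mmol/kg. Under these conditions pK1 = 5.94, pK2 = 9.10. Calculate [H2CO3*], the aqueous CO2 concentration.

[CO2*] = 0.0431 mmol/kg

α₀ = 1 / (1 + K1/[H⁺] + K1K2/[H⁺]²) = 1 / (1 + 10^+1.64 + 10^+0.12)
   = 1 / (1 + 43.652 + 1.3183) = 1/45.970 = 0.02175
[CO2*] = α₀ × DIC = 0.02175 × 1.98 = 0.0431 mmol/kg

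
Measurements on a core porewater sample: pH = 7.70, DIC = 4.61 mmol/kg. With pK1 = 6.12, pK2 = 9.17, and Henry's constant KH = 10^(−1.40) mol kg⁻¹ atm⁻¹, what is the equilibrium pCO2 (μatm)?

α₀ = 1 / (1 + K1/[H⁺] + K1K2/[H⁺]²) = 1 / (1 + 10^+1.58 + 10^+0.11)
   = 1 / (1 + 38.019 + 1.2882) = 1/40.307 = 0.02481
[CO2*] = α₀ × DIC = 0.02481 × 4.61 = 0.1144 mmol/kg
pCO2 = [CO2*]/KH = 1.144×10^-4 / 3.981×10^-2 = 2870 μatm

pCO2 = 2870 μatm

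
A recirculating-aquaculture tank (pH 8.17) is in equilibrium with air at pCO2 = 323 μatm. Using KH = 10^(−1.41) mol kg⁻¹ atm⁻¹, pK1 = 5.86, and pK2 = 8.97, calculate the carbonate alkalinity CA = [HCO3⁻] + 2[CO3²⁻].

CA = 3.38 mmol/kg

[CO2*] = KH · pCO2 = 10^(−1.41) × 323×10^-6 = 1.257×10^-5 mol/kg
α₀ = 1/(1 + K1/[H⁺] + K1K2/[H⁺]²) = 1/(1 + 10^+2.31 + 10^+1.51) = 0.004210
DIC = [CO2*]/α₀ = 1.257×10^-5 / 0.004210 = 2.985 mmol/kg
CA = (α₁ + 2α₂)·DIC = (0.8596 + 2×0.1362) × 2.985 = 3.38 mmol/kg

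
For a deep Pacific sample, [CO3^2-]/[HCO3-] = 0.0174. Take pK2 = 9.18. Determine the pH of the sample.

From K2 = [H⁺][CO3^2-]/[HCO3-]:  pH = pK2 + log₁₀([CO3^2-]/[HCO3-])
log₁₀(0.0174) = -1.759
pH = 9.18 + (-1.759) = 7.42

pH = 7.42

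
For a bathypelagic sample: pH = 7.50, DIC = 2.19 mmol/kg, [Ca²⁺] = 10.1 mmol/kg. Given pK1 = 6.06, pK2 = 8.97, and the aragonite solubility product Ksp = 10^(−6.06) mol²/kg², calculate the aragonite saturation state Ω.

Ω = 0.804

α₂ = 1 / (1 + [H⁺]/K2 + [H⁺]²/(K1K2)) = 1 / (1 + 10^+1.47 + 10^+0.03)
   = 1 / (1 + 29.512 + 1.0715) = 1/31.584 = 0.03166
[CO3²⁻] = α₂ × DIC = 0.03166 × 2.19 = 0.06934 mmol/kg
Ksp = 10^(−6.06) = 8.710×10^-7
Ω = [Ca²⁺][CO3²⁻]/Ksp = (10.1×10^-3)(6.934×10^-5) / 8.710×10^-7 = 0.804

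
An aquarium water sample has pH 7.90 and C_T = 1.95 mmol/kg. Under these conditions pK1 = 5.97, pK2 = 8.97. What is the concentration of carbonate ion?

α₂ = 1 / (1 + [H⁺]/K2 + [H⁺]²/(K1K2)) = 1 / (1 + 10^+1.07 + 10^-0.86)
   = 1 / (1 + 11.749 + 0.13804) = 1/12.887 = 0.07760
[CO3²⁻] = α₂ × DIC = 0.07760 × 1.95 = 0.151 mmol/kg

[CO3²⁻] = 0.151 mmol/kg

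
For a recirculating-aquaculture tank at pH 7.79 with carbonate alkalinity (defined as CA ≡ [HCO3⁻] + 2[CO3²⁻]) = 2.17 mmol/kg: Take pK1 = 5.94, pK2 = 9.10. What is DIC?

CA = [HCO3⁻] + 2[CO3²⁻] = (α₁ + 2α₂)·DIC
At pH 7.79: [H⁺]/K1 = 10^-1.85 = 0.014125, K2/[H⁺] = 10^-1.31 = 0.048978
α₁ = 1/(1 + 0.014125 + 0.048978) = 1/1.0631 = 0.9406; α₂ = α₁·K2/[H⁺] = 0.04607
α₁ + 2α₂ = 1.0328
DIC = CA / (α₁ + 2α₂) = 2.17 / 1.0328 = 2.10 mmol/kg

DIC = 2.10 mmol/kg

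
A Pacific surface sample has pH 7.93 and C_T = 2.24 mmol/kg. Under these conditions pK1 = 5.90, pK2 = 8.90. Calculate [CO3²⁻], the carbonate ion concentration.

α₂ = 1 / (1 + [H⁺]/K2 + [H⁺]²/(K1K2)) = 1 / (1 + 10^+0.97 + 10^-1.06)
   = 1 / (1 + 9.3325 + 0.087096) = 1/10.420 = 0.09597
[CO3²⁻] = α₂ × DIC = 0.09597 × 2.24 = 0.215 mmol/kg

[CO3²⁻] = 0.215 mmol/kg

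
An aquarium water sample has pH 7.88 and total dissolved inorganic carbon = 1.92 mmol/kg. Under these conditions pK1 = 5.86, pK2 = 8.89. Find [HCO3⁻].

[HCO3⁻] = 1.73 mmol/kg

α₁ = 1 / (1 + [H⁺]/K1 + K2/[H⁺]) = 1 / (1 + 10^-2.02 + 10^-1.01)
   = 1 / (1 + 0.0095499 + 0.097724) = 1/1.1073 = 0.9031
[HCO3⁻] = α₁ × DIC = 0.9031 × 1.92 = 1.73 mmol/kg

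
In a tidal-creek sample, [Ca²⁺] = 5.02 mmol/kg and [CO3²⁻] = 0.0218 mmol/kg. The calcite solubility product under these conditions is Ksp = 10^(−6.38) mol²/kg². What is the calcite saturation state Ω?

Ksp = 10^(−6.38) = 4.169×10^-7
Ω = [Ca²⁺][CO3²⁻]/Ksp = (5.02×10^-3)(0.0218×10^-3) / 4.169×10^-7 = 0.263

Ω = 0.263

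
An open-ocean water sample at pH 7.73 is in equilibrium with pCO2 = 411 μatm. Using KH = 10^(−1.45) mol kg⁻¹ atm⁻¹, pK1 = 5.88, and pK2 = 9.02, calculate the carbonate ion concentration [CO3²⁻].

[CO2*] = KH · pCO2 = 10^(−1.45) × 411×10^-6 = 1.458×10^-5 mol/kg
α₀ = 1/(1 + K1/[H⁺] + K1K2/[H⁺]²) = 1/(1 + 10^+1.85 + 10^+0.56) = 0.01326
DIC = [CO2*]/α₀ = 1.458×10^-5 / 0.01326 = 1.100 mmol/kg
[CO3²⁻] = α₂·DIC; α₂ = 0.04814, so [CO3²⁻] = 0.04814 × 1.100 = 0.0529 mmol/kg

[CO3²⁻] = 0.0529 mmol/kg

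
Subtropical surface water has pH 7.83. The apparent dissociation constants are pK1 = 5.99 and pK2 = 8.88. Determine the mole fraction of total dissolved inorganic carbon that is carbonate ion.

α₂ = 0.0808

α₂ = 1 / (1 + [H⁺]/K2 + [H⁺]²/(K1K2)) = 1 / (1 + 10^+1.05 + 10^-0.79)
   = 1 / (1 + 11.220 + 0.16218) = 1/12.382 = 0.08076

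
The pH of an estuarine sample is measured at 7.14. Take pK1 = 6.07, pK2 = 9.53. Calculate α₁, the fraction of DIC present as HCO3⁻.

α₁ = 0.918

α₁ = 1 / (1 + [H⁺]/K1 + K2/[H⁺]) = 1 / (1 + 10^-1.07 + 10^-2.39)
   = 1 / (1 + 0.085114 + 0.0040738) = 1/1.0892 = 0.9181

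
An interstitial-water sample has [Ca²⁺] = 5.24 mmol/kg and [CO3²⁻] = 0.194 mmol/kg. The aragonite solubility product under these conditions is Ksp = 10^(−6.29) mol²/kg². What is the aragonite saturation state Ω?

Ksp = 10^(−6.29) = 5.129×10^-7
Ω = [Ca²⁺][CO3²⁻]/Ksp = (5.24×10^-3)(0.194×10^-3) / 5.129×10^-7 = 1.98

Ω = 1.98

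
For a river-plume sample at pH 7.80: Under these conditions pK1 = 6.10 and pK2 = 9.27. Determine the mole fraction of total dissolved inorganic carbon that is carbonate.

α₂ = 1 / (1 + [H⁺]/K2 + [H⁺]²/(K1K2)) = 1 / (1 + 10^+1.47 + 10^-0.23)
   = 1 / (1 + 29.512 + 0.58884) = 1/31.101 = 0.03215

α₂ = 0.0322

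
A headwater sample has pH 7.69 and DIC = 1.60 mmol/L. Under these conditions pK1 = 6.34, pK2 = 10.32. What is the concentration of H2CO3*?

[CO2*] = 0.0683 mmol/L

α₀ = 1 / (1 + K1/[H⁺] + K1K2/[H⁺]²) = 1 / (1 + 10^+1.35 + 10^-1.28)
   = 1 / (1 + 22.387 + 0.052481) = 1/23.440 = 0.04266
[CO2*] = α₀ × DIC = 0.04266 × 1.60 = 0.0683 mmol/L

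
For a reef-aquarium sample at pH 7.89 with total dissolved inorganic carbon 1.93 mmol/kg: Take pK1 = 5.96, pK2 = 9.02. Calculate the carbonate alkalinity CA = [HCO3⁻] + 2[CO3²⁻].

CA = [HCO3⁻] + 2[CO3²⁻] = (α₁ + 2α₂)·DIC
At pH 7.89: [H⁺]/K1 = 10^-1.93 = 0.011749, K2/[H⁺] = 10^-1.13 = 0.074131
α₁ = 1/(1 + 0.011749 + 0.074131) = 1/1.0859 = 0.9209; α₂ = α₁·K2/[H⁺] = 0.06827
α₁ + 2α₂ = 1.0574
CA = 1.0574 × 1.93 = 2.04 mmol/kg

CA = 2.04 mmol/kg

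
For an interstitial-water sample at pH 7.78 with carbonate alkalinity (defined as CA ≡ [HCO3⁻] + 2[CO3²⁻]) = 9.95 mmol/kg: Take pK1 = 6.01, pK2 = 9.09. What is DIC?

DIC = 9.66 mmol/kg

CA = [HCO3⁻] + 2[CO3²⁻] = (α₁ + 2α₂)·DIC
At pH 7.78: [H⁺]/K1 = 10^-1.77 = 0.016982, K2/[H⁺] = 10^-1.31 = 0.048978
α₁ = 1/(1 + 0.016982 + 0.048978) = 1/1.0660 = 0.9381; α₂ = α₁·K2/[H⁺] = 0.04595
α₁ + 2α₂ = 1.0300
DIC = CA / (α₁ + 2α₂) = 9.95 / 1.0300 = 9.66 mmol/kg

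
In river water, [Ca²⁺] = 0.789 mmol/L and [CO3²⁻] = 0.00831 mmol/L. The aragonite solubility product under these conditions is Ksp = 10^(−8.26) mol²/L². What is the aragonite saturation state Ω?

Ksp = 10^(−8.26) = 5.495×10^-9
Ω = [Ca²⁺][CO3²⁻]/Ksp = (0.789×10^-3)(0.00831×10^-3) / 5.495×10^-9 = 1.19

Ω = 1.19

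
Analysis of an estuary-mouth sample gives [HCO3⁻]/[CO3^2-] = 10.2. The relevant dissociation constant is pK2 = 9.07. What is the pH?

pH = 8.06

From K2 = [H⁺][CO3^2-]/[HCO3⁻]:  pH = pK2 − log₁₀([HCO3⁻]/[CO3^2-])
log₁₀(10.2) = +1.009
pH = 9.07 − (+1.009) = 8.06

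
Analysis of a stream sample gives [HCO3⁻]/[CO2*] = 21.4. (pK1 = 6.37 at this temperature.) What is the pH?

pH = 7.70

From K1 = [H⁺][HCO3⁻]/[CO2*]:  pH = pK1 + log₁₀([HCO3⁻]/[CO2*])
log₁₀(21.4) = +1.330
pH = 6.37 + (+1.330) = 7.70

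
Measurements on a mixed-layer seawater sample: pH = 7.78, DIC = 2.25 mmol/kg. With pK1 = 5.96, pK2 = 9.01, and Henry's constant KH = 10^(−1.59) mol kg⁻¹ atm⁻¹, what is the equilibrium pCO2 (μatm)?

pCO2 = 1230 μatm

α₀ = 1 / (1 + K1/[H⁺] + K1K2/[H⁺]²) = 1 / (1 + 10^+1.82 + 10^+0.59)
   = 1 / (1 + 66.069 + 3.8905) = 1/70.960 = 0.01409
[CO2*] = α₀ × DIC = 0.01409 × 2.25 = 0.03171 mmol/kg
pCO2 = [CO2*]/KH = 3.171×10^-5 / 2.570×10^-2 = 1230 μatm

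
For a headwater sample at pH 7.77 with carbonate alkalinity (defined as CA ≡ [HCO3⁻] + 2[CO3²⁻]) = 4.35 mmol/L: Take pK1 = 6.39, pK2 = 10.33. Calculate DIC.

DIC = 4.52 mmol/L

CA = [HCO3⁻] + 2[CO3²⁻] = (α₁ + 2α₂)·DIC
At pH 7.77: [H⁺]/K1 = 10^-1.38 = 0.041687, K2/[H⁺] = 10^-2.56 = 0.0027542
α₁ = 1/(1 + 0.041687 + 0.0027542) = 1/1.0444 = 0.9574; α₂ = α₁·K2/[H⁺] = 0.002637
α₁ + 2α₂ = 0.9627
DIC = CA / (α₁ + 2α₂) = 4.35 / 0.9627 = 4.52 mmol/L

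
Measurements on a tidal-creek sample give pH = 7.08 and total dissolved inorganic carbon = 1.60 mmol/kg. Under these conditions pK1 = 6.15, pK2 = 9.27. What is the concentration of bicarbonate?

α₁ = 1 / (1 + [H⁺]/K1 + K2/[H⁺]) = 1 / (1 + 10^-0.93 + 10^-2.19)
   = 1 / (1 + 0.11749 + 0.0064565) = 1/1.1239 = 0.8897
[HCO3⁻] = α₁ × DIC = 0.8897 × 1.60 = 1.42 mmol/kg

[HCO3⁻] = 1.42 mmol/kg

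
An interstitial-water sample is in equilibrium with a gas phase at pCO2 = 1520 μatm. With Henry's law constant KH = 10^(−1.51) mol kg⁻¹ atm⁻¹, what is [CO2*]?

KH = 10^(−1.51) = 3.090×10^-2 mol kg⁻¹ atm⁻¹
[CO2*] = KH · pCO2 = 3.090×10^-2 × 1520×10^-6 atm = 4.70×10^-5 mol/kg

[CO2*] = 47.0 μmol/kg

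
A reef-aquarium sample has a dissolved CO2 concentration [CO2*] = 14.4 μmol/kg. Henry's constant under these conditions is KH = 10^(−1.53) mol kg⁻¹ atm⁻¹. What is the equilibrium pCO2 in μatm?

KH = 10^(−1.53) = 2.951×10^-2 mol kg⁻¹ atm⁻¹
pCO2 = [CO2*]/KH = 14.4×10^-6 / 2.951×10^-2 = 4.88×10^-4 atm = 488 μatm

pCO2 = 488 μatm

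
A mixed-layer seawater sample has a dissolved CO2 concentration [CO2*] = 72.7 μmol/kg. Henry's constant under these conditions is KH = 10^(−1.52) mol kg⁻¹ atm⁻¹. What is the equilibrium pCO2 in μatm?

KH = 10^(−1.52) = 3.020×10^-2 mol kg⁻¹ atm⁻¹
pCO2 = [CO2*]/KH = 72.7×10^-6 / 3.020×10^-2 = 2.41×10^-3 atm = 2410 μatm

pCO2 = 2410 μatm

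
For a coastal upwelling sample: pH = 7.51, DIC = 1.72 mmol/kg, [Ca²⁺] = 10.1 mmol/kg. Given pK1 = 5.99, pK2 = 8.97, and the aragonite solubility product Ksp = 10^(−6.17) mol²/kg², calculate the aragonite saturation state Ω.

Ω = 0.837

α₂ = 1 / (1 + [H⁺]/K2 + [H⁺]²/(K1K2)) = 1 / (1 + 10^+1.46 + 10^-0.06)
   = 1 / (1 + 28.840 + 0.87096) = 1/30.711 = 0.03256
[CO3²⁻] = α₂ × DIC = 0.03256 × 1.72 = 0.05601 mmol/kg
Ksp = 10^(−6.17) = 6.761×10^-7
Ω = [Ca²⁺][CO3²⁻]/Ksp = (10.1×10^-3)(5.601×10^-5) / 6.761×10^-7 = 0.837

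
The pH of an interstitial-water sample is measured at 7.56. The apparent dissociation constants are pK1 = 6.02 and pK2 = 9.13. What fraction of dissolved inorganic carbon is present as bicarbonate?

α₁ = 0.947

α₁ = 1 / (1 + [H⁺]/K1 + K2/[H⁺]) = 1 / (1 + 10^-1.54 + 10^-1.57)
   = 1 / (1 + 0.028840 + 0.026915) = 1/1.0558 = 0.9472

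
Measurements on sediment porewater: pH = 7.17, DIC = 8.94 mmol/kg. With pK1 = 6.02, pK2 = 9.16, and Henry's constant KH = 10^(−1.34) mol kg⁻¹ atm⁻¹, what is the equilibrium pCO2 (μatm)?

pCO2 = 1.28×10^4 μatm

α₀ = 1 / (1 + K1/[H⁺] + K1K2/[H⁺]²) = 1 / (1 + 10^+1.15 + 10^-0.84)
   = 1 / (1 + 14.125 + 0.14454) = 1/15.270 = 0.06549
[CO2*] = α₀ × DIC = 0.06549 × 8.94 = 0.5855 mmol/kg
pCO2 = [CO2*]/KH = 5.855×10^-4 / 4.571×10^-2 = 1.28×10^4 μatm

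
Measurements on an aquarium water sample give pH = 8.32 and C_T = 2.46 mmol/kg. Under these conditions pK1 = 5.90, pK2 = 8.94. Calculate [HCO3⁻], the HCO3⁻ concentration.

α₁ = 1 / (1 + [H⁺]/K1 + K2/[H⁺]) = 1 / (1 + 10^-2.42 + 10^-0.62)
   = 1 / (1 + 0.0038019 + 0.23988) = 1/1.2437 = 0.8041
[HCO3⁻] = α₁ × DIC = 0.8041 × 2.46 = 1.98 mmol/kg

[HCO3⁻] = 1.98 mmol/kg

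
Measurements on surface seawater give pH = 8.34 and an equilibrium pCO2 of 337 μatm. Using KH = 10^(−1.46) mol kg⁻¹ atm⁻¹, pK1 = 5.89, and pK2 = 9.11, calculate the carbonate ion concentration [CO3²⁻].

[CO3²⁻] = 0.559 mmol/kg

[CO2*] = KH · pCO2 = 10^(−1.46) × 337×10^-6 = 1.169×10^-5 mol/kg
α₀ = 1/(1 + K1/[H⁺] + K1K2/[H⁺]²) = 1/(1 + 10^+2.45 + 10^+1.68) = 0.003024
DIC = [CO2*]/α₀ = 1.169×10^-5 / 0.003024 = 3.864 mmol/kg
[CO3²⁻] = α₂·DIC; α₂ = 0.1447, so [CO3²⁻] = 0.1447 × 3.864 = 0.559 mmol/kg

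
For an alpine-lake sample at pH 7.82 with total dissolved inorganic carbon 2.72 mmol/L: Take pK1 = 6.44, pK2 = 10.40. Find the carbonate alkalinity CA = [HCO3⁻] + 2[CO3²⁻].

CA = 2.62 mmol/L

CA = [HCO3⁻] + 2[CO3²⁻] = (α₁ + 2α₂)·DIC
At pH 7.82: [H⁺]/K1 = 10^-1.38 = 0.041687, K2/[H⁺] = 10^-2.58 = 0.0026303
α₁ = 1/(1 + 0.041687 + 0.0026303) = 1/1.0443 = 0.9576; α₂ = α₁·K2/[H⁺] = 0.002519
α₁ + 2α₂ = 0.9626
CA = 0.9626 × 2.72 = 2.62 mmol/L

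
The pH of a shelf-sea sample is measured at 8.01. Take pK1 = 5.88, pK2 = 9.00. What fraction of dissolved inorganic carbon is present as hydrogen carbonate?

α₁ = 1 / (1 + [H⁺]/K1 + K2/[H⁺]) = 1 / (1 + 10^-2.13 + 10^-0.99)
   = 1 / (1 + 0.0074131 + 0.10233) = 1/1.1097 = 0.9011

α₁ = 0.901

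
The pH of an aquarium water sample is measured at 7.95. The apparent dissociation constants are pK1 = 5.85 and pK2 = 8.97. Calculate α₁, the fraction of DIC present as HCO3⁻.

α₁ = 1 / (1 + [H⁺]/K1 + K2/[H⁺]) = 1 / (1 + 10^-2.10 + 10^-1.02)
   = 1 / (1 + 0.0079433 + 0.095499) = 1/1.1034 = 0.9063

α₁ = 0.906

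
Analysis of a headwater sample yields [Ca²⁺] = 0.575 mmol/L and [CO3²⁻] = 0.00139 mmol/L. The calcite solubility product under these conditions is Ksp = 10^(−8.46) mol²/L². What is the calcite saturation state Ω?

Ksp = 10^(−8.46) = 3.467×10^-9
Ω = [Ca²⁺][CO3²⁻]/Ksp = (0.575×10^-3)(0.00139×10^-3) / 3.467×10^-9 = 0.231

Ω = 0.231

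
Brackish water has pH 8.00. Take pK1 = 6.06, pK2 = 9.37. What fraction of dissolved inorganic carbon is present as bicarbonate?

α₁ = 1 / (1 + [H⁺]/K1 + K2/[H⁺]) = 1 / (1 + 10^-1.94 + 10^-1.37)
   = 1 / (1 + 0.011482 + 0.042658) = 1/1.0541 = 0.9486

α₁ = 0.949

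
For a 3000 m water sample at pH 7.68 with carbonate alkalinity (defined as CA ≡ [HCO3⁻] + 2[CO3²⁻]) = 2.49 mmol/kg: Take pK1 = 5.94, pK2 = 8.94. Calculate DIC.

DIC = 2.41 mmol/kg

CA = [HCO3⁻] + 2[CO3²⁻] = (α₁ + 2α₂)·DIC
At pH 7.68: [H⁺]/K1 = 10^-1.74 = 0.018197, K2/[H⁺] = 10^-1.26 = 0.054954
α₁ = 1/(1 + 0.018197 + 0.054954) = 1/1.0732 = 0.9318; α₂ = α₁·K2/[H⁺] = 0.05121
α₁ + 2α₂ = 1.0343
DIC = CA / (α₁ + 2α₂) = 2.49 / 1.0343 = 2.41 mmol/kg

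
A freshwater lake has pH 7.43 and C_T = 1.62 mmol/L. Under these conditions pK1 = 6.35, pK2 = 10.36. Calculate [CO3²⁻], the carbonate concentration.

[CO3²⁻] = 1.76 μmol/L

α₂ = 1 / (1 + [H⁺]/K2 + [H⁺]²/(K1K2)) = 1 / (1 + 10^+2.93 + 10^+1.85)
   = 1 / (1 + 851.14 + 70.795) = 1/922.93 = 0.001084
[CO3²⁻] = α₂ × DIC = 0.001084 × 1.62 = 0.00176 mmol/L = 1.76 μmol/L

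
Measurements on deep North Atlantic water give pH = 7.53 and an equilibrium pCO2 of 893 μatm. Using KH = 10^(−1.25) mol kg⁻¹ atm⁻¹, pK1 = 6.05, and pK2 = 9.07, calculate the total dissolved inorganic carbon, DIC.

DIC = 1.61 mmol/kg

[CO2*] = KH · pCO2 = 10^(−1.25) × 893×10^-6 = 5.022×10^-5 mol/kg
α₀ = 1/(1 + K1/[H⁺] + K1K2/[H⁺]²) = 1/(1 + 10^+1.48 + 10^-0.06) = 0.03118
DIC = [CO2*]/α₀ = 5.022×10^-5 / 0.03118 = 1.61 mmol/kg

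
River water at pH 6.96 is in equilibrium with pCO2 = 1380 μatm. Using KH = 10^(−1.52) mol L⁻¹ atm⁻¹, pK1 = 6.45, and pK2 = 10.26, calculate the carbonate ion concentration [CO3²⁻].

[CO3²⁻] = 0.0676 μmol/L

[CO2*] = KH · pCO2 = 10^(−1.52) × 1380×10^-6 = 4.168×10^-5 mol/L
α₀ = 1/(1 + K1/[H⁺] + K1K2/[H⁺]²) = 1/(1 + 10^+0.51 + 10^-2.79) = 0.2360
DIC = [CO2*]/α₀ = 4.168×10^-5 / 0.2360 = 0.1766 mmol/L
[CO3²⁻] = α₂·DIC; α₂ = 0.0003827, so [CO3²⁻] = 0.0003827 × 0.1766 = 6.76×10^-5 mmol/L = 0.0676 μmol/L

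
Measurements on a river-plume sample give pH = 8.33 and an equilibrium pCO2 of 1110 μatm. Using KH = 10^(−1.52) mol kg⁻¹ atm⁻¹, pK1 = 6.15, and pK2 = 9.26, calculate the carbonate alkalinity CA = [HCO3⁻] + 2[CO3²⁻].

CA = 6.27 mmol/kg

[CO2*] = KH · pCO2 = 10^(−1.52) × 1110×10^-6 = 3.352×10^-5 mol/kg
α₀ = 1/(1 + K1/[H⁺] + K1K2/[H⁺]²) = 1/(1 + 10^+2.18 + 10^+1.25) = 0.005878
DIC = [CO2*]/α₀ = 3.352×10^-5 / 0.005878 = 5.703 mmol/kg
CA = (α₁ + 2α₂)·DIC = (0.8896 + 2×0.1045) × 5.703 = 6.27 mmol/kg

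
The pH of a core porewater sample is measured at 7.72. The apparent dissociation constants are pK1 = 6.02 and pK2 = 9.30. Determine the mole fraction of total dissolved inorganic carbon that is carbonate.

α₂ = 0.0251

α₂ = 1 / (1 + [H⁺]/K2 + [H⁺]²/(K1K2)) = 1 / (1 + 10^+1.58 + 10^-0.12)
   = 1 / (1 + 38.019 + 0.75858) = 1/39.778 = 0.02514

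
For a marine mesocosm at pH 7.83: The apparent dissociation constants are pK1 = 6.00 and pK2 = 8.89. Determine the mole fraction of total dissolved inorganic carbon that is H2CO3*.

α₀ = 1 / (1 + K1/[H⁺] + K1K2/[H⁺]²) = 1 / (1 + 10^+1.83 + 10^+0.77)
   = 1 / (1 + 67.608 + 5.8884) = 1/74.497 = 0.01342

α₀ = 0.0134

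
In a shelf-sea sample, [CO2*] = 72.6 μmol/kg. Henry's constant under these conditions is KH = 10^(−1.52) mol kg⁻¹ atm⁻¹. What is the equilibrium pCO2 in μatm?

pCO2 = 2400 μatm

KH = 10^(−1.52) = 3.020×10^-2 mol kg⁻¹ atm⁻¹
pCO2 = [CO2*]/KH = 72.6×10^-6 / 3.020×10^-2 = 2.40×10^-3 atm = 2400 μatm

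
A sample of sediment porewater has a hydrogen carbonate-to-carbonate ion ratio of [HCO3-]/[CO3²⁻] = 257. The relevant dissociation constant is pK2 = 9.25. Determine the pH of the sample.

From K2 = [H⁺][CO3²⁻]/[HCO3-]:  pH = pK2 − log₁₀([HCO3-]/[CO3²⁻])
log₁₀(257) = +2.410
pH = 9.25 − (+2.410) = 6.84

pH = 6.84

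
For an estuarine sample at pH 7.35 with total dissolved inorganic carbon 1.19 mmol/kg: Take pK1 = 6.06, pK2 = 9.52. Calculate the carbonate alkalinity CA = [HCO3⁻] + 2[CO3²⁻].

CA = [HCO3⁻] + 2[CO3²⁻] = (α₁ + 2α₂)·DIC
At pH 7.35: [H⁺]/K1 = 10^-1.29 = 0.051286, K2/[H⁺] = 10^-2.17 = 0.0067608
α₁ = 1/(1 + 0.051286 + 0.0067608) = 1/1.0580 = 0.9451; α₂ = α₁·K2/[H⁺] = 0.006390
α₁ + 2α₂ = 0.9579
CA = 0.9579 × 1.19 = 1.14 mmol/kg

CA = 1.14 mmol/kg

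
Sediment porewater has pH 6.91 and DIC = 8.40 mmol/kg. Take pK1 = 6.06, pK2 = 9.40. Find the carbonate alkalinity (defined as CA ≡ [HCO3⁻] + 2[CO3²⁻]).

CA = [HCO3⁻] + 2[CO3²⁻] = (α₁ + 2α₂)·DIC
At pH 6.91: [H⁺]/K1 = 10^-0.85 = 0.14125, K2/[H⁺] = 10^-2.49 = 0.0032359
α₁ = 1/(1 + 0.14125 + 0.0032359) = 1/1.1445 = 0.8738; α₂ = α₁·K2/[H⁺] = 0.002827
α₁ + 2α₂ = 0.8794
CA = 0.8794 × 8.40 = 7.39 mmol/kg

CA = 7.39 mmol/kg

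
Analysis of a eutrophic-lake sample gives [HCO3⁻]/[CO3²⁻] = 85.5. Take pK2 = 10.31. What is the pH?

pH = 8.38

From K2 = [H⁺][CO3²⁻]/[HCO3⁻]:  pH = pK2 − log₁₀([HCO3⁻]/[CO3²⁻])
log₁₀(85.5) = +1.932
pH = 10.31 − (+1.932) = 8.38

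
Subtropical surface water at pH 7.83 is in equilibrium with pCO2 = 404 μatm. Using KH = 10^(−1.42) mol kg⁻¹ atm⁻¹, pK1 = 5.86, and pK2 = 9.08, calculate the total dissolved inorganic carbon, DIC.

[CO2*] = KH · pCO2 = 10^(−1.42) × 404×10^-6 = 1.536×10^-5 mol/kg
α₀ = 1/(1 + K1/[H⁺] + K1K2/[H⁺]²) = 1/(1 + 10^+1.97 + 10^+0.72) = 0.01004
DIC = [CO2*]/α₀ = 1.536×10^-5 / 0.01004 = 1.53 mmol/kg

DIC = 1.53 mmol/kg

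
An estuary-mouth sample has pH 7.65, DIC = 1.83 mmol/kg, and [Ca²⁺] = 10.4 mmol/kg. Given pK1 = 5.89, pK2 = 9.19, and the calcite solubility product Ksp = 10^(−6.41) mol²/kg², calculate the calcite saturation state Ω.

Ω = 1.35

α₂ = 1 / (1 + [H⁺]/K2 + [H⁺]²/(K1K2)) = 1 / (1 + 10^+1.54 + 10^-0.22)
   = 1 / (1 + 34.674 + 0.60256) = 1/36.276 = 0.02757
[CO3²⁻] = α₂ × DIC = 0.02757 × 1.83 = 0.05045 mmol/kg
Ksp = 10^(−6.41) = 3.890×10^-7
Ω = [Ca²⁺][CO3²⁻]/Ksp = (10.4×10^-3)(5.045×10^-5) / 3.890×10^-7 = 1.35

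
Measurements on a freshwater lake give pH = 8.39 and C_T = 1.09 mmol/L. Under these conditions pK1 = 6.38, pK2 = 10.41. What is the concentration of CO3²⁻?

α₂ = 1 / (1 + [H⁺]/K2 + [H⁺]²/(K1K2)) = 1 / (1 + 10^+2.02 + 10^+0.01)
   = 1 / (1 + 104.71 + 1.0233) = 1/106.74 = 0.009369
[CO3²⁻] = α₂ × DIC = 0.009369 × 1.09 = 0.0102 mmol/L = 10.2 μmol/L

[CO3²⁻] = 10.2 μmol/L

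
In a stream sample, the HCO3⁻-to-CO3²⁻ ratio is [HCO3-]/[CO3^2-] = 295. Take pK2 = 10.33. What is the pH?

pH = 7.86

From K2 = [H⁺][CO3^2-]/[HCO3-]:  pH = pK2 − log₁₀([HCO3-]/[CO3^2-])
log₁₀(295) = +2.470
pH = 10.33 − (+2.470) = 7.86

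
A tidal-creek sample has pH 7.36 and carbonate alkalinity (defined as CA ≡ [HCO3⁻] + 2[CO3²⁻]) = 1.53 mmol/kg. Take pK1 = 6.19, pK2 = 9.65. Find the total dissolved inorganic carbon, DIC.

CA = [HCO3⁻] + 2[CO3²⁻] = (α₁ + 2α₂)·DIC
At pH 7.36: [H⁺]/K1 = 10^-1.17 = 0.067608, K2/[H⁺] = 10^-2.29 = 0.0051286
α₁ = 1/(1 + 0.067608 + 0.0051286) = 1/1.0727 = 0.9322; α₂ = α₁·K2/[H⁺] = 0.004781
α₁ + 2α₂ = 0.9418
DIC = CA / (α₁ + 2α₂) = 1.53 / 0.9418 = 1.62 mmol/kg

DIC = 1.62 mmol/kg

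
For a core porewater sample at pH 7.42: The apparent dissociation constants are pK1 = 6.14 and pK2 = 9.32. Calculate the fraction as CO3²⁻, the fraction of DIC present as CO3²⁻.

α₂ = 0.0118

α₂ = 1 / (1 + [H⁺]/K2 + [H⁺]²/(K1K2)) = 1 / (1 + 10^+1.90 + 10^+0.62)
   = 1 / (1 + 79.433 + 4.1687) = 1/84.602 = 0.01182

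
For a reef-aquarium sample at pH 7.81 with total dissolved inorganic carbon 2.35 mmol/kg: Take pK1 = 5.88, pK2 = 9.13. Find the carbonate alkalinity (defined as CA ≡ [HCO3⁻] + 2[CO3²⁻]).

CA = [HCO3⁻] + 2[CO3²⁻] = (α₁ + 2α₂)·DIC
At pH 7.81: [H⁺]/K1 = 10^-1.93 = 0.011749, K2/[H⁺] = 10^-1.32 = 0.047863
α₁ = 1/(1 + 0.011749 + 0.047863) = 1/1.0596 = 0.9437; α₂ = α₁·K2/[H⁺] = 0.04517
α₁ + 2α₂ = 1.0341
CA = 1.0341 × 2.35 = 2.43 mmol/kg

CA = 2.43 mmol/kg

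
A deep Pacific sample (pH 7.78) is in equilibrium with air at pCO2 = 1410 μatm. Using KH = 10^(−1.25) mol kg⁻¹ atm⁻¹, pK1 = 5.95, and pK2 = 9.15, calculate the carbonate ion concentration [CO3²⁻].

[CO3²⁻] = 0.229 mmol/kg

[CO2*] = KH · pCO2 = 10^(−1.25) × 1410×10^-6 = 7.929×10^-5 mol/kg
α₀ = 1/(1 + K1/[H⁺] + K1K2/[H⁺]²) = 1/(1 + 10^+1.83 + 10^+0.46) = 0.01399
DIC = [CO2*]/α₀ = 7.929×10^-5 / 0.01399 = 5.669 mmol/kg
[CO3²⁻] = α₂·DIC; α₂ = 0.04034, so [CO3²⁻] = 0.04034 × 5.669 = 0.229 mmol/kg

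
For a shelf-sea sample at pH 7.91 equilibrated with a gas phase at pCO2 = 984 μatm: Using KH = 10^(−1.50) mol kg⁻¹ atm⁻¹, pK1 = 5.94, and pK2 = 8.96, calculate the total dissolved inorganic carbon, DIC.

DIC = 3.19 mmol/kg

[CO2*] = KH · pCO2 = 10^(−1.50) × 984×10^-6 = 3.112×10^-5 mol/kg
α₀ = 1/(1 + K1/[H⁺] + K1K2/[H⁺]²) = 1/(1 + 10^+1.97 + 10^+0.92) = 0.009742
DIC = [CO2*]/α₀ = 3.112×10^-5 / 0.009742 = 3.19 mmol/kg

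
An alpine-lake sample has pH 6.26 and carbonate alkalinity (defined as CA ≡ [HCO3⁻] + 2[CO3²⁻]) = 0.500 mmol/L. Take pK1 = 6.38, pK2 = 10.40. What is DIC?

DIC = 1.16 mmol/L

CA = [HCO3⁻] + 2[CO3²⁻] = (α₁ + 2α₂)·DIC
At pH 6.26: [H⁺]/K1 = 10^0.12 = 1.3183, K2/[H⁺] = 10^-4.14 = 7.2444×10^-5
α₁ = 1/(1 + 1.3183 + 7.2444×10^-5) = 1/2.3183 = 0.4313; α₂ = α₁·K2/[H⁺] = 3.125×10^-5
α₁ + 2α₂ = 0.4314
DIC = CA / (α₁ + 2α₂) = 0.500 / 0.4314 = 1.16 mmol/L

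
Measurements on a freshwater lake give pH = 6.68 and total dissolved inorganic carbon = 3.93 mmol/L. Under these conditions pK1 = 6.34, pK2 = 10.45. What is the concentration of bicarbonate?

α₁ = 1 / (1 + [H⁺]/K1 + K2/[H⁺]) = 1 / (1 + 10^-0.34 + 10^-3.77)
   = 1 / (1 + 0.45709 + 0.00016982) = 1/1.4573 = 0.6862
[HCO3⁻] = α₁ × DIC = 0.6862 × 3.93 = 2.70 mmol/L

[HCO3⁻] = 2.70 mmol/L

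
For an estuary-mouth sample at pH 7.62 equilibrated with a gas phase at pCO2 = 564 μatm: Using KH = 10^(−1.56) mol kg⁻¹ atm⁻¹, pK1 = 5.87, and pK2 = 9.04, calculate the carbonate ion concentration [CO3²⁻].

[CO2*] = KH · pCO2 = 10^(−1.56) × 564×10^-6 = 1.553×10^-5 mol/kg
α₀ = 1/(1 + K1/[H⁺] + K1K2/[H⁺]²) = 1/(1 + 10^+1.75 + 10^+0.33) = 0.01684
DIC = [CO2*]/α₀ = 1.553×10^-5 / 0.01684 = 0.9223 mmol/kg
[CO3²⁻] = α₂·DIC; α₂ = 0.03601, so [CO3²⁻] = 0.03601 × 0.9223 = 0.0332 mmol/kg

[CO3²⁻] = 0.0332 mmol/kg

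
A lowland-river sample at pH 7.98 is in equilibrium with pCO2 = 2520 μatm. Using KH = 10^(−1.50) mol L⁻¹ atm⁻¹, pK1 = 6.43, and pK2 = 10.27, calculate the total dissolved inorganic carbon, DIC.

[CO2*] = KH · pCO2 = 10^(−1.50) × 2520×10^-6 = 7.969×10^-5 mol/L
α₀ = 1/(1 + K1/[H⁺] + K1K2/[H⁺]²) = 1/(1 + 10^+1.55 + 10^-0.74) = 0.02728
DIC = [CO2*]/α₀ = 7.969×10^-5 / 0.02728 = 2.92 mmol/L

DIC = 2.92 mmol/L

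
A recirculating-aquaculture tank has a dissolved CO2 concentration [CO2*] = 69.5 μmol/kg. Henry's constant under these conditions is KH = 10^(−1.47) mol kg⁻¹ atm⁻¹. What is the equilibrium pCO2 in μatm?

pCO2 = 2050 μatm

KH = 10^(−1.47) = 3.388×10^-2 mol kg⁻¹ atm⁻¹
pCO2 = [CO2*]/KH = 69.5×10^-6 / 3.388×10^-2 = 2.05×10^-3 atm = 2050 μatm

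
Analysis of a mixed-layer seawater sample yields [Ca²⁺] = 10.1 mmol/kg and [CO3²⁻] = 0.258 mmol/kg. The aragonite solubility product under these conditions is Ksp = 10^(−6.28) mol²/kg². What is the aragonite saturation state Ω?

Ksp = 10^(−6.28) = 5.248×10^-7
Ω = [Ca²⁺][CO3²⁻]/Ksp = (10.1×10^-3)(0.258×10^-3) / 5.248×10^-7 = 4.97

Ω = 4.97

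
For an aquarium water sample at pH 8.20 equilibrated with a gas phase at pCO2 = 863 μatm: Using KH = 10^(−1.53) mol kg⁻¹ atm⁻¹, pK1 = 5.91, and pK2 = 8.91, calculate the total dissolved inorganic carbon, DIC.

[CO2*] = KH · pCO2 = 10^(−1.53) × 863×10^-6 = 2.547×10^-5 mol/kg
α₀ = 1/(1 + K1/[H⁺] + K1K2/[H⁺]²) = 1/(1 + 10^+2.29 + 10^+1.58) = 0.004273
DIC = [CO2*]/α₀ = 2.547×10^-5 / 0.004273 = 5.96 mmol/kg

DIC = 5.96 mmol/kg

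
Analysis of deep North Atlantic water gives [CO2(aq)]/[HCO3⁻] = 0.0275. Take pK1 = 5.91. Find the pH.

From K1 = [H⁺][HCO3⁻]/[CO2(aq)]:  pH = pK1 − log₁₀([CO2(aq)]/[HCO3⁻])
log₁₀(0.0275) = -1.561
pH = 5.91 − (-1.561) = 7.47

pH = 7.47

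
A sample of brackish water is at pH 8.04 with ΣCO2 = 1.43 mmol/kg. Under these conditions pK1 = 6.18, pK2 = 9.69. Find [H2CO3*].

[CO2*] = 19.1 μmol/kg

α₀ = 1 / (1 + K1/[H⁺] + K1K2/[H⁺]²) = 1 / (1 + 10^+1.86 + 10^+0.21)
   = 1 / (1 + 72.444 + 1.6218) = 1/75.065 = 0.01332
[CO2*] = α₀ × DIC = 0.01332 × 1.43 = 0.0191 mmol/kg = 19.1 μmol/kg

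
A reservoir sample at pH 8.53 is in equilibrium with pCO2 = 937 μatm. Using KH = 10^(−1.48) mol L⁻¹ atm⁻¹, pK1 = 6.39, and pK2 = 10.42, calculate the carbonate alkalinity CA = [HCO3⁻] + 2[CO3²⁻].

[CO2*] = KH · pCO2 = 10^(−1.48) × 937×10^-6 = 3.103×10^-5 mol/L
α₀ = 1/(1 + K1/[H⁺] + K1K2/[H⁺]²) = 1/(1 + 10^+2.14 + 10^+0.25) = 0.007101
DIC = [CO2*]/α₀ = 3.103×10^-5 / 0.007101 = 4.369 mmol/L
CA = (α₁ + 2α₂)·DIC = (0.9803 + 2×0.01263) × 4.369 = 4.39 mmol/L

CA = 4.39 mmol/L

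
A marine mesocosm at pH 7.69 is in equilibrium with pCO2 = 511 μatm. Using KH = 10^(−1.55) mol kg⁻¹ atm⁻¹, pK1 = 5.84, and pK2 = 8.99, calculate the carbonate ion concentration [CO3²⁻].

[CO3²⁻] = 0.0511 mmol/kg

[CO2*] = KH · pCO2 = 10^(−1.55) × 511×10^-6 = 1.440×10^-5 mol/kg
α₀ = 1/(1 + K1/[H⁺] + K1K2/[H⁺]²) = 1/(1 + 10^+1.85 + 10^+0.55) = 0.01327
DIC = [CO2*]/α₀ = 1.440×10^-5 / 0.01327 = 1.085 mmol/kg
[CO3²⁻] = α₂·DIC; α₂ = 0.04709, so [CO3²⁻] = 0.04709 × 1.085 = 0.0511 mmol/kg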